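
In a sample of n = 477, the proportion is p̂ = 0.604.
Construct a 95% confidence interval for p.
(0.560, 0.648)

Proportion CI:
SE = √(p̂(1-p̂)/n) = √(0.604 · 0.396 / 477) = 0.02239

z* = 1.960
Margin = z* · SE = 1.960 · 0.02239 = 0.0439

CI: 0.604 ± 0.0439 = (0.560, 0.648)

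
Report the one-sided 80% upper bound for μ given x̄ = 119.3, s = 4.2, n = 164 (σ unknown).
μ ≤ 119.58

Upper bound (one-sided):
t* = 0.844 (one-sided for 80%)
Upper bound = x̄ + t* · s/√n = 119.3 + 0.844 · 4.2/√164 = 119.58

We are 80% confident that μ ≤ 119.58.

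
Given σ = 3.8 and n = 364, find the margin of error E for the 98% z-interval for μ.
Margin of error = 0.46

Margin of error = z* · σ/√n
= 2.326 · 3.8/√364
= 2.326 · 3.8/19.0788
= 0.46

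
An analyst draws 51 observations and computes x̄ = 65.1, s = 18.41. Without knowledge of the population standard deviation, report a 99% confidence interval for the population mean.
(58.20, 72.00)

t-interval (σ unknown):
df = n - 1 = 50
t* = 2.678 for 99% confidence

Margin of error = t* · s/√n = 2.678 · 18.41/√51 = 6.90

CI: (58.20, 72.00)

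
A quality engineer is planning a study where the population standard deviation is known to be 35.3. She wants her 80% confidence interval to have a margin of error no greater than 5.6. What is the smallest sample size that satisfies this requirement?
n ≥ 66

For margin E ≤ 5.6:
n ≥ (z* · σ / E)²
n ≥ (1.282 · 35.3 / 5.6)²
n ≥ 65.31

Minimum n = 66 (rounding up)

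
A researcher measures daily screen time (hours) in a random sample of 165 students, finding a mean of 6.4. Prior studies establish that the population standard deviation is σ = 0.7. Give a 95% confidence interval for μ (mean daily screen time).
(6.29, 6.51)

z-interval (σ known):
z* = 1.960 for 95% confidence

Margin of error = z* · σ/√n = 1.960 · 0.7/√165 = 0.11

CI: (6.4 - 0.11, 6.4 + 0.11) = (6.29, 6.51)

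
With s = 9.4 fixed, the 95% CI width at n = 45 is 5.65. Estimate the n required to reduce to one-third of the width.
n ≈ 405

CI width ∝ 1/√n
To reduce width by factor 3, need √n to grow by 3 → need 3² = 9 times as many samples.

Current: n = 45, width = 5.65
New: n = 405, width ≈ 1.84

Width reduced by factor of 5.65/1.84 = 3.07.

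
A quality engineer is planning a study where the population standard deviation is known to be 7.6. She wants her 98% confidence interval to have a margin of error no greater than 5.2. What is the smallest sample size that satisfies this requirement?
n ≥ 12

For margin E ≤ 5.2:
n ≥ (z* · σ / E)²
n ≥ (2.326 · 7.6 / 5.2)²
n ≥ 11.56

Minimum n = 12 (rounding up)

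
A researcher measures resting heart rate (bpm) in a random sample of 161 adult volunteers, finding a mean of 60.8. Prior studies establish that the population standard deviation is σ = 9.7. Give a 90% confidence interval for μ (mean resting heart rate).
(59.54, 62.06)

z-interval (σ known):
z* = 1.645 for 90% confidence

Margin of error = z* · σ/√n = 1.645 · 9.7/√161 = 1.26

CI: (60.8 - 1.26, 60.8 + 1.26) = (59.54, 62.06)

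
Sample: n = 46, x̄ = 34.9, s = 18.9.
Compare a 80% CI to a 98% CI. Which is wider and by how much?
98% CI is wider by 6.19

df = 45
80% CI: t* = 1.301, (31.27, 38.53), width = 2 · t* · s/√n = 7.25
98% CI: t* = 2.412, (28.18, 41.62), width = 2 · t* · s/√n = 13.44

The 98% CI is wider by 13.44 - 7.25 = 6.19.
Higher confidence requires a wider interval.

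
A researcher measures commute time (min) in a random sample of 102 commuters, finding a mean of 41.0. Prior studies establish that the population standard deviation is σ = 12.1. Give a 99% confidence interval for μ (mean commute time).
(37.91, 44.09)

z-interval (σ known):
z* = 2.576 for 99% confidence

Margin of error = z* · σ/√n = 2.576 · 12.1/√102 = 3.09

CI: (41.0 - 3.09, 41.0 + 3.09) = (37.91, 44.09)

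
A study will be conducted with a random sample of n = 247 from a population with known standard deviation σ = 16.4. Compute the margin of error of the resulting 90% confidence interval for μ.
Margin of error = 1.72

Margin of error = z* · σ/√n
= 1.645 · 16.4/√247
= 1.645 · 16.4/15.7162
= 1.72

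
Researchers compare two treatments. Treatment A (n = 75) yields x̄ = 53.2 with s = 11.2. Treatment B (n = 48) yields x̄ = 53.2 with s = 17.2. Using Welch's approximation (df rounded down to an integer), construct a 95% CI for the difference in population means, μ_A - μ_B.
(-5.58, 5.58)

Difference: x̄₁ - x̄₂ = 0.00
SE = √(s₁²/n₁ + s₂²/n₂) = √(11.2²/75 + 17.2²/48) = 2.7993
df = 72.58 → 72 (Welch–Satterthwaite, rounded down)
t* = 1.993

CI: 0.00 ± 1.993 · 2.7993 = 0.00 ± 5.58 = (-5.58, 5.58)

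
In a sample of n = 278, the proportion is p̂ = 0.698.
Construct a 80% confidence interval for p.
(0.663, 0.733)

Proportion CI:
SE = √(p̂(1-p̂)/n) = √(0.698 · 0.302 / 278) = 0.02754

z* = 1.282
Margin = z* · SE = 1.282 · 0.02754 = 0.0353

CI: 0.698 ± 0.0353 = (0.663, 0.733)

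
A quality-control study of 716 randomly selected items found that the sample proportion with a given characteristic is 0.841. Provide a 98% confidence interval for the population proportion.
(0.809, 0.873)

Proportion CI:
SE = √(p̂(1-p̂)/n) = √(0.841 · 0.159 / 716) = 0.01367

z* = 2.326
Margin = z* · SE = 2.326 · 0.01367 = 0.0318

CI: 0.841 ± 0.0318 = (0.809, 0.873)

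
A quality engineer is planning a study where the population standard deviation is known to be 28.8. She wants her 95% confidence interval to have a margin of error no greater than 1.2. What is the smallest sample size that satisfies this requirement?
n ≥ 2213

For margin E ≤ 1.2:
n ≥ (z* · σ / E)²
n ≥ (1.960 · 28.8 / 1.2)²
n ≥ 2212.76

Minimum n = 2213 (rounding up)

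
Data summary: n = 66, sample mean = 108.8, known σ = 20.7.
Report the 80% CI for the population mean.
(105.53, 112.07)

z-interval (σ known):
z* = 1.282 for 80% confidence

Margin of error = z* · σ/√n = 1.282 · 20.7/√66 = 3.27

CI: (108.8 - 3.27, 108.8 + 3.27) = (105.53, 112.07)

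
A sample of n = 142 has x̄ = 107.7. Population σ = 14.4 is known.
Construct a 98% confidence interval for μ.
(104.89, 110.51)

z-interval (σ known):
z* = 2.326 for 98% confidence

Margin of error = z* · σ/√n = 2.326 · 14.4/√142 = 2.81

CI: (107.7 - 2.81, 107.7 + 2.81) = (104.89, 110.51)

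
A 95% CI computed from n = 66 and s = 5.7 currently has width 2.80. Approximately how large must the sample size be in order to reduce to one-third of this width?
n ≈ 594

CI width ∝ 1/√n
To reduce width by factor 3, need √n to grow by 3 → need 3² = 9 times as many samples.

Current: n = 66, width = 2.80
New: n = 594, width ≈ 0.92

Width reduced by factor of 2.80/0.92 = 3.04.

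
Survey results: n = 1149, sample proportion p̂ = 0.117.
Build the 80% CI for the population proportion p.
(0.105, 0.129)

Proportion CI:
SE = √(p̂(1-p̂)/n) = √(0.117 · 0.883 / 1149) = 0.00948

z* = 1.282
Margin = z* · SE = 1.282 · 0.00948 = 0.0122

CI: 0.117 ± 0.0122 = (0.105, 0.129)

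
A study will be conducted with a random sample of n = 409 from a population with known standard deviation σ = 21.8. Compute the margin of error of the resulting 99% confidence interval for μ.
Margin of error = 2.78

Margin of error = z* · σ/√n
= 2.576 · 21.8/√409
= 2.576 · 21.8/20.2237
= 2.78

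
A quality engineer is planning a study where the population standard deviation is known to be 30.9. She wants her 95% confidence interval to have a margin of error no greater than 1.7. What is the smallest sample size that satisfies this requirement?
n ≥ 1270

For margin E ≤ 1.7:
n ≥ (z* · σ / E)²
n ≥ (1.960 · 30.9 / 1.7)²
n ≥ 1269.20

Minimum n = 1270 (rounding up)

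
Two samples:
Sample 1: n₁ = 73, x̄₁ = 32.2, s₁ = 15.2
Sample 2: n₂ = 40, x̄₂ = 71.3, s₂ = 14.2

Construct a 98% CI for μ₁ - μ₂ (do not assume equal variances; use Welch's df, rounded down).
(-45.89, -32.31)

Difference: x̄₁ - x̄₂ = -39.10
SE = √(s₁²/n₁ + s₂²/n₂) = √(15.2²/73 + 14.2²/40) = 2.8646
df = 85.16 → 85 (Welch–Satterthwaite, rounded down)
t* = 2.371

CI: -39.10 ± 2.371 · 2.8646 = -39.10 ± 6.79 = (-45.89, -32.31)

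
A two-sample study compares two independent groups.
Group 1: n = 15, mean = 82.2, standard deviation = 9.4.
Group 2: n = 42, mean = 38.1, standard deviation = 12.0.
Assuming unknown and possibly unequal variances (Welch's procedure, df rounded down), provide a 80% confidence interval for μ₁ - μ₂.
(40.10, 48.10)

Difference: x̄₁ - x̄₂ = 44.10
SE = √(s₁²/n₁ + s₂²/n₂) = √(9.4²/15 + 12.0²/42) = 3.0527
df = 31.41 → 31 (Welch–Satterthwaite, rounded down)
t* = 1.309

CI: 44.10 ± 1.309 · 3.0527 = 44.10 ± 4.00 = (40.10, 48.10)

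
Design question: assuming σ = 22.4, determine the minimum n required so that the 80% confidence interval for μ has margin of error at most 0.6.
n ≥ 2291

For margin E ≤ 0.6:
n ≥ (z* · σ / E)²
n ≥ (1.282 · 22.4 / 0.6)²
n ≥ 2290.71

Minimum n = 2291 (rounding up)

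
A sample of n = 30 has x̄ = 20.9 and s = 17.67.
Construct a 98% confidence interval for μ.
(12.96, 28.84)

t-interval (σ unknown):
df = n - 1 = 29
t* = 2.462 for 98% confidence

Margin of error = t* · s/√n = 2.462 · 17.67/√30 = 7.94

CI: (12.96, 28.84)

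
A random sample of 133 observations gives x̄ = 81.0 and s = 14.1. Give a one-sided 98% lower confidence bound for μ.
μ ≥ 78.46

Lower bound (one-sided):
t* = 2.074 (one-sided for 98%)
Lower bound = x̄ - t* · s/√n = 81.0 - 2.074 · 14.1/√133 = 78.46

We are 98% confident that μ ≥ 78.46.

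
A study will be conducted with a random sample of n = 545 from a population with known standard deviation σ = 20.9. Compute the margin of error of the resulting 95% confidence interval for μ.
Margin of error = 1.75

Margin of error = z* · σ/√n
= 1.960 · 20.9/√545
= 1.960 · 20.9/23.3452
= 1.75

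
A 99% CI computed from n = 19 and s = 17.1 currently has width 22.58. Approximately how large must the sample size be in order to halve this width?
n ≈ 76

CI width ∝ 1/√n
To reduce width by factor 2, need √n to grow by 2 → need 2² = 4 times as many samples.

Current: n = 19, width = 22.58
New: n = 76, width ≈ 10.37

Width reduced by factor of 22.58/10.37 = 2.18.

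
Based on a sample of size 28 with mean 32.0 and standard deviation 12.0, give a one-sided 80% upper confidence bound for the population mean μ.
μ ≤ 33.94

Upper bound (one-sided):
t* = 0.855 (one-sided for 80%)
Upper bound = x̄ + t* · s/√n = 32.0 + 0.855 · 12.0/√28 = 33.94

We are 80% confident that μ ≤ 33.94.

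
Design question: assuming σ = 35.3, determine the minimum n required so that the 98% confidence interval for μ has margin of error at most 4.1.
n ≥ 402

For margin E ≤ 4.1:
n ≥ (z* · σ / E)²
n ≥ (2.326 · 35.3 / 4.1)²
n ≥ 401.05

Minimum n = 402 (rounding up)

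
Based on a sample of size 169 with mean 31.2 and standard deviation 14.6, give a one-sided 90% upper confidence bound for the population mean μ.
μ ≤ 32.65

Upper bound (one-sided):
t* = 1.287 (one-sided for 90%)
Upper bound = x̄ + t* · s/√n = 31.2 + 1.287 · 14.6/√169 = 32.65

We are 90% confident that μ ≤ 32.65.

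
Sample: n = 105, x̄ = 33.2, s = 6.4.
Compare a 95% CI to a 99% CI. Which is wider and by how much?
99% CI is wider by 0.80

df = 104
95% CI: t* = 1.983, (31.96, 34.44), width = 2 · t* · s/√n = 2.48
99% CI: t* = 2.624, (31.56, 34.84), width = 2 · t* · s/√n = 3.28

The 99% CI is wider by 3.28 - 2.48 = 0.80.
Higher confidence requires a wider interval.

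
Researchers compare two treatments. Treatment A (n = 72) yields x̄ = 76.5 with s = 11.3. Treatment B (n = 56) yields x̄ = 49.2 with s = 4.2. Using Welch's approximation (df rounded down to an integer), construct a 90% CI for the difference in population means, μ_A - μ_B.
(24.90, 29.70)

Difference: x̄₁ - x̄₂ = 27.30
SE = √(s₁²/n₁ + s₂²/n₂) = √(11.3²/72 + 4.2²/56) = 1.4452
df = 94.61 → 94 (Welch–Satterthwaite, rounded down)
t* = 1.661

CI: 27.30 ± 1.661 · 1.4452 = 27.30 ± 2.40 = (24.90, 29.70)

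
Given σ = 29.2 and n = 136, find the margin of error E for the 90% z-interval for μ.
Margin of error = 4.12

Margin of error = z* · σ/√n
= 1.645 · 29.2/√136
= 1.645 · 29.2/11.6619
= 4.12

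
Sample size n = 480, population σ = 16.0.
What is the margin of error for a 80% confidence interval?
Margin of error = 0.94

Margin of error = z* · σ/√n
= 1.282 · 16.0/√480
= 1.282 · 16.0/21.9089
= 0.94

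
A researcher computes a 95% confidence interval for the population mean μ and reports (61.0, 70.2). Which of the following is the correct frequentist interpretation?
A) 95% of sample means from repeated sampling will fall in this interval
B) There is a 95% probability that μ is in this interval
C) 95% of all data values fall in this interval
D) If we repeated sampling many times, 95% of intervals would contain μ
D

A) Wrong — coverage applies to intervals containing μ, not to future x̄ values.
B) Wrong — μ is fixed; the randomness lives in the interval, not in μ.
C) Wrong — a CI is about the parameter μ, not individual data values.
D) Correct — this is the frequentist long-run coverage interpretation.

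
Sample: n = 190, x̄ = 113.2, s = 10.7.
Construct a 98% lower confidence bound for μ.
μ ≥ 111.59

Lower bound (one-sided):
t* = 2.068 (one-sided for 98%)
Lower bound = x̄ - t* · s/√n = 113.2 - 2.068 · 10.7/√190 = 111.59

We are 98% confident that μ ≥ 111.59.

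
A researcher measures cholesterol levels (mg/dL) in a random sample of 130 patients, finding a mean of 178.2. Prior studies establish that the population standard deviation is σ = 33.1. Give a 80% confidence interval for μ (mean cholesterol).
(174.48, 181.92)

z-interval (σ known):
z* = 1.282 for 80% confidence

Margin of error = z* · σ/√n = 1.282 · 33.1/√130 = 3.72

CI: (178.2 - 3.72, 178.2 + 3.72) = (174.48, 181.92)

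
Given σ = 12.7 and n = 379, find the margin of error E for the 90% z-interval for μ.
Margin of error = 1.07

Margin of error = z* · σ/√n
= 1.645 · 12.7/√379
= 1.645 · 12.7/19.4679
= 1.07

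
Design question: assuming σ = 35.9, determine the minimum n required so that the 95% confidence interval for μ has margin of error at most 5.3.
n ≥ 177

For margin E ≤ 5.3:
n ≥ (z* · σ / E)²
n ≥ (1.960 · 35.9 / 5.3)²
n ≥ 176.26

Minimum n = 177 (rounding up)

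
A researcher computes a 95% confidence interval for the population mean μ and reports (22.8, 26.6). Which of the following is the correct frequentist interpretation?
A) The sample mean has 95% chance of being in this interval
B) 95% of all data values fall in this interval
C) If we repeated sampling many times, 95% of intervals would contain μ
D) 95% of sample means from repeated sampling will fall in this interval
C

A) Wrong — x̄ is observed and sits in the interval by construction.
B) Wrong — a CI is about the parameter μ, not individual data values.
C) Correct — this is the frequentist long-run coverage interpretation.
D) Wrong — coverage applies to intervals containing μ, not to future x̄ values.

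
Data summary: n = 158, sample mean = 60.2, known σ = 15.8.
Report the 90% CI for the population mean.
(58.13, 62.27)

z-interval (σ known):
z* = 1.645 for 90% confidence

Margin of error = z* · σ/√n = 1.645 · 15.8/√158 = 2.07

CI: (60.2 - 2.07, 60.2 + 2.07) = (58.13, 62.27)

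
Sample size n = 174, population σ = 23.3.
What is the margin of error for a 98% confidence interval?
Margin of error = 4.11

Margin of error = z* · σ/√n
= 2.326 · 23.3/√174
= 2.326 · 23.3/13.1909
= 4.11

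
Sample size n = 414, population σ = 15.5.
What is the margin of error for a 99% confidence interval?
Margin of error = 1.96

Margin of error = z* · σ/√n
= 2.576 · 15.5/√414
= 2.576 · 15.5/20.3470
= 1.96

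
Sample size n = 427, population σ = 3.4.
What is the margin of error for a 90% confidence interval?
Margin of error = 0.27

Margin of error = z* · σ/√n
= 1.645 · 3.4/√427
= 1.645 · 3.4/20.6640
= 0.27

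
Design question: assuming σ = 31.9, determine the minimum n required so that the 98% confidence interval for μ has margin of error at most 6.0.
n ≥ 153

For margin E ≤ 6.0:
n ≥ (z* · σ / E)²
n ≥ (2.326 · 31.9 / 6.0)²
n ≥ 152.93

Minimum n = 153 (rounding up)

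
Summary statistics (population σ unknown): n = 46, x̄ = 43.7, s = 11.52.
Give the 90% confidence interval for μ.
(40.85, 46.55)

t-interval (σ unknown):
df = n - 1 = 45
t* = 1.679 for 90% confidence

Margin of error = t* · s/√n = 1.679 · 11.52/√46 = 2.85

CI: (40.85, 46.55)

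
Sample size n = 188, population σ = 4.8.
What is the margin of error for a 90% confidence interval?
Margin of error = 0.58

Margin of error = z* · σ/√n
= 1.645 · 4.8/√188
= 1.645 · 4.8/13.7113
= 0.58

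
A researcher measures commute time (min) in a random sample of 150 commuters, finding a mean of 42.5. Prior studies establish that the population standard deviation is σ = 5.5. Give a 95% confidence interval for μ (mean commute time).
(41.62, 43.38)

z-interval (σ known):
z* = 1.960 for 95% confidence

Margin of error = z* · σ/√n = 1.960 · 5.5/√150 = 0.88

CI: (42.5 - 0.88, 42.5 + 0.88) = (41.62, 43.38)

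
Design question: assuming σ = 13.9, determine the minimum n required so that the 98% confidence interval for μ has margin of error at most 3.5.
n ≥ 86

For margin E ≤ 3.5:
n ≥ (z* · σ / E)²
n ≥ (2.326 · 13.9 / 3.5)²
n ≥ 85.33

Minimum n = 86 (rounding up)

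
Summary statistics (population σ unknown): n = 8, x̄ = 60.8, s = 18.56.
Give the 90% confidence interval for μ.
(48.37, 73.23)

t-interval (σ unknown):
df = n - 1 = 7
t* = 1.895 for 90% confidence

Margin of error = t* · s/√n = 1.895 · 18.56/√8 = 12.43

CI: (48.37, 73.23)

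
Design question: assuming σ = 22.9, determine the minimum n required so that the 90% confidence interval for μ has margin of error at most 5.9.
n ≥ 41

For margin E ≤ 5.9:
n ≥ (z* · σ / E)²
n ≥ (1.645 · 22.9 / 5.9)²
n ≥ 40.77

Minimum n = 41 (rounding up)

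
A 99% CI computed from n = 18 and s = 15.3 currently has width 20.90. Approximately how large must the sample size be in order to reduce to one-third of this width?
n ≈ 162

CI width ∝ 1/√n
To reduce width by factor 3, need √n to grow by 3 → need 3² = 9 times as many samples.

Current: n = 18, width = 20.90
New: n = 162, width ≈ 6.27

Width reduced by factor of 20.90/6.27 = 3.33.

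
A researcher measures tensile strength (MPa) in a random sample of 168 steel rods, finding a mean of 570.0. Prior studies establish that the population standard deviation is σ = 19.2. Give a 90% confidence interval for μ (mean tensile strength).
(567.56, 572.44)

z-interval (σ known):
z* = 1.645 for 90% confidence

Margin of error = z* · σ/√n = 1.645 · 19.2/√168 = 2.44

CI: (570.0 - 2.44, 570.0 + 2.44) = (567.56, 572.44)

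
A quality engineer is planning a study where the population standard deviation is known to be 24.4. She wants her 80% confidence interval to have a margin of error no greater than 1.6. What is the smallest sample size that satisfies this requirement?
n ≥ 383

For margin E ≤ 1.6:
n ≥ (z* · σ / E)²
n ≥ (1.282 · 24.4 / 1.6)²
n ≥ 382.22

Minimum n = 383 (rounding up)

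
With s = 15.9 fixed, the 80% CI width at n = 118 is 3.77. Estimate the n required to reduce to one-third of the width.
n ≈ 1062

CI width ∝ 1/√n
To reduce width by factor 3, need √n to grow by 3 → need 3² = 9 times as many samples.

Current: n = 118, width = 3.77
New: n = 1062, width ≈ 1.25

Width reduced by factor of 3.77/1.25 = 3.02.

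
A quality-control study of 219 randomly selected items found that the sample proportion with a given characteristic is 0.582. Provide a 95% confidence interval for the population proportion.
(0.517, 0.647)

Proportion CI:
SE = √(p̂(1-p̂)/n) = √(0.582 · 0.418 / 219) = 0.03333

z* = 1.960
Margin = z* · SE = 1.960 · 0.03333 = 0.0653

CI: 0.582 ± 0.0653 = (0.517, 0.647)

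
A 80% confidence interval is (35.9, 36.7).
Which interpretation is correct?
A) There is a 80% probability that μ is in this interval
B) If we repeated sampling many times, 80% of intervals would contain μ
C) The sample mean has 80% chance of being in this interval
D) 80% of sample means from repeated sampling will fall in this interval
B

A) Wrong — μ is fixed; the randomness lives in the interval, not in μ.
B) Correct — this is the frequentist long-run coverage interpretation.
C) Wrong — x̄ is observed and sits in the interval by construction.
D) Wrong — coverage applies to intervals containing μ, not to future x̄ values.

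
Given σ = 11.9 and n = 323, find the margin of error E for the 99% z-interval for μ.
Margin of error = 1.71

Margin of error = z* · σ/√n
= 2.576 · 11.9/√323
= 2.576 · 11.9/17.9722
= 1.71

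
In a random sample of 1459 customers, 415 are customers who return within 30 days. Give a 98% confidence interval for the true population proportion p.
(0.257, 0.312)

Proportion CI:
p̂ = 415/1459 = 0.28444
SE = √(p̂(1-p̂)/n) = √(0.28444 · 0.71556 / 1459) = 0.01181

z* = 2.326
Margin = z* · SE = 2.326 · 0.01181 = 0.0275

CI: 0.28444 ± 0.0275 = (0.257, 0.312)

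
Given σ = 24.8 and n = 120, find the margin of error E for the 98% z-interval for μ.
Margin of error = 5.27

Margin of error = z* · σ/√n
= 2.326 · 24.8/√120
= 2.326 · 24.8/10.9545
= 5.27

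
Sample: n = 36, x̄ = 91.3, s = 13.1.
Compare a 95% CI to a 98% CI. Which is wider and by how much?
98% CI is wider by 1.79

df = 35
95% CI: t* = 2.030, (86.87, 95.73), width = 2 · t* · s/√n = 8.86
98% CI: t* = 2.438, (85.98, 96.62), width = 2 · t* · s/√n = 10.65

The 98% CI is wider by 10.65 - 8.86 = 1.79.
Higher confidence requires a wider interval.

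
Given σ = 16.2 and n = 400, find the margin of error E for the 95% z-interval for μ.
Margin of error = 1.59

Margin of error = z* · σ/√n
= 1.960 · 16.2/√400
= 1.960 · 16.2/20.0000
= 1.59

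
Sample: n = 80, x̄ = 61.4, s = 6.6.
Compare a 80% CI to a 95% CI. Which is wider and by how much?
95% CI is wider by 1.03

df = 79
80% CI: t* = 1.292, (60.45, 62.35), width = 2 · t* · s/√n = 1.91
95% CI: t* = 1.990, (59.93, 62.87), width = 2 · t* · s/√n = 2.94

The 95% CI is wider by 2.94 - 1.91 = 1.03.
Higher confidence requires a wider interval.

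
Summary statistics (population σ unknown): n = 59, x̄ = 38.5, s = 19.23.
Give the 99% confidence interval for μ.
(31.83, 45.17)

t-interval (σ unknown):
df = n - 1 = 58
t* = 2.663 for 99% confidence

Margin of error = t* · s/√n = 2.663 · 19.23/√59 = 6.67

CI: (31.83, 45.17)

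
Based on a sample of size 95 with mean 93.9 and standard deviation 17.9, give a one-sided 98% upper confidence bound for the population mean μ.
μ ≤ 97.73

Upper bound (one-sided):
t* = 2.083 (one-sided for 98%)
Upper bound = x̄ + t* · s/√n = 93.9 + 2.083 · 17.9/√95 = 97.73

We are 98% confident that μ ≤ 97.73.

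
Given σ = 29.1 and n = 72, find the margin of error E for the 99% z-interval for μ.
Margin of error = 8.83

Margin of error = z* · σ/√n
= 2.576 · 29.1/√72
= 2.576 · 29.1/8.4853
= 8.83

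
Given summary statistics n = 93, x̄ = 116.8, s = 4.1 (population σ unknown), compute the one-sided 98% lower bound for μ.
μ ≥ 115.91

Lower bound (one-sided):
t* = 2.083 (one-sided for 98%)
Lower bound = x̄ - t* · s/√n = 116.8 - 2.083 · 4.1/√93 = 115.91

We are 98% confident that μ ≥ 115.91.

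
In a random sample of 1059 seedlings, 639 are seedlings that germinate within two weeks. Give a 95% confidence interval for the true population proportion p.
(0.574, 0.633)

Proportion CI:
p̂ = 639/1059 = 0.60340
SE = √(p̂(1-p̂)/n) = √(0.60340 · 0.39660 / 1059) = 0.01503

z* = 1.960
Margin = z* · SE = 1.960 · 0.01503 = 0.0295

CI: 0.60340 ± 0.0295 = (0.574, 0.633)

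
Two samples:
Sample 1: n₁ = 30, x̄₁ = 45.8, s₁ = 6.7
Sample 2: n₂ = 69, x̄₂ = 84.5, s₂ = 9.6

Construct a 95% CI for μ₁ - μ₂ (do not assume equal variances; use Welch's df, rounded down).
(-42.05, -35.35)

Difference: x̄₁ - x̄₂ = -38.70
SE = √(s₁²/n₁ + s₂²/n₂) = √(6.7²/30 + 9.6²/69) = 1.6829
df = 77.53 → 77 (Welch–Satterthwaite, rounded down)
t* = 1.991

CI: -38.70 ± 1.991 · 1.6829 = -38.70 ± 3.35 = (-42.05, -35.35)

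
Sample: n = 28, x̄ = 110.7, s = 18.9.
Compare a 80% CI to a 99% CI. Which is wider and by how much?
99% CI is wider by 10.40

df = 27
80% CI: t* = 1.314, (106.01, 115.39), width = 2 · t* · s/√n = 9.39
99% CI: t* = 2.771, (100.80, 120.60), width = 2 · t* · s/√n = 19.79

The 99% CI is wider by 19.79 - 9.39 = 10.40.
Higher confidence requires a wider interval.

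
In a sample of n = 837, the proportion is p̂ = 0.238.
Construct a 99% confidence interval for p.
(0.200, 0.276)

Proportion CI:
SE = √(p̂(1-p̂)/n) = √(0.238 · 0.762 / 837) = 0.01472

z* = 2.576
Margin = z* · SE = 2.576 · 0.01472 = 0.0379

CI: 0.238 ± 0.0379 = (0.200, 0.276)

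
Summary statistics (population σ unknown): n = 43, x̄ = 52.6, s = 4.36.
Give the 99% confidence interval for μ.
(50.81, 54.39)

t-interval (σ unknown):
df = n - 1 = 42
t* = 2.698 for 99% confidence

Margin of error = t* · s/√n = 2.698 · 4.36/√43 = 1.79

CI: (50.81, 54.39)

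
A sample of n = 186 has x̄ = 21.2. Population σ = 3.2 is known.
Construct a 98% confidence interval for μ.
(20.65, 21.75)

z-interval (σ known):
z* = 2.326 for 98% confidence

Margin of error = z* · σ/√n = 2.326 · 3.2/√186 = 0.55

CI: (21.2 - 0.55, 21.2 + 0.55) = (20.65, 21.75)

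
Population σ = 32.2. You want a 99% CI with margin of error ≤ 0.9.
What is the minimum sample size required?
n ≥ 8495

For margin E ≤ 0.9:
n ≥ (z* · σ / E)²
n ≥ (2.576 · 32.2 / 0.9)²
n ≥ 8494.12

Minimum n = 8495 (rounding up)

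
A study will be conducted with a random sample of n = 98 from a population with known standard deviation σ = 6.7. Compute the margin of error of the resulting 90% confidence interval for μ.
Margin of error = 1.11

Margin of error = z* · σ/√n
= 1.645 · 6.7/√98
= 1.645 · 6.7/9.8995
= 1.11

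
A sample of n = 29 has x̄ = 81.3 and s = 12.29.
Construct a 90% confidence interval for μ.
(77.42, 85.18)

t-interval (σ unknown):
df = n - 1 = 28
t* = 1.701 for 90% confidence

Margin of error = t* · s/√n = 1.701 · 12.29/√29 = 3.88

CI: (77.42, 85.18)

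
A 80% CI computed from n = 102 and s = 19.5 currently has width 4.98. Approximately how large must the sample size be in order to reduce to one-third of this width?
n ≈ 918

CI width ∝ 1/√n
To reduce width by factor 3, need √n to grow by 3 → need 3² = 9 times as many samples.

Current: n = 102, width = 4.98
New: n = 918, width ≈ 1.65

Width reduced by factor of 4.98/1.65 = 3.02.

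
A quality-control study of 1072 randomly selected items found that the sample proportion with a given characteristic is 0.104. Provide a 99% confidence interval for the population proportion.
(0.080, 0.128)

Proportion CI:
SE = √(p̂(1-p̂)/n) = √(0.104 · 0.896 / 1072) = 0.00932

z* = 2.576
Margin = z* · SE = 2.576 · 0.00932 = 0.0240

CI: 0.104 ± 0.0240 = (0.080, 0.128)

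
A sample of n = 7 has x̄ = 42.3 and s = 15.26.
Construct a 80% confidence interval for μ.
(33.99, 50.61)

t-interval (σ unknown):
df = n - 1 = 6
t* = 1.440 for 80% confidence

Margin of error = t* · s/√n = 1.440 · 15.26/√7 = 8.31

CI: (33.99, 50.61)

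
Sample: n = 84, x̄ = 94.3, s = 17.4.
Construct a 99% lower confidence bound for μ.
μ ≥ 89.80

Lower bound (one-sided):
t* = 2.372 (one-sided for 99%)
Lower bound = x̄ - t* · s/√n = 94.3 - 2.372 · 17.4/√84 = 89.80

We are 99% confident that μ ≥ 89.80.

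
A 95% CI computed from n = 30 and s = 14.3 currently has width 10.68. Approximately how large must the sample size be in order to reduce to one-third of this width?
n ≈ 270

CI width ∝ 1/√n
To reduce width by factor 3, need √n to grow by 3 → need 3² = 9 times as many samples.

Current: n = 30, width = 10.68
New: n = 270, width ≈ 3.43

Width reduced by factor of 10.68/3.43 = 3.11.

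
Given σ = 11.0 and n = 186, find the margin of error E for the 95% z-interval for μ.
Margin of error = 1.58

Margin of error = z* · σ/√n
= 1.960 · 11.0/√186
= 1.960 · 11.0/13.6382
= 1.58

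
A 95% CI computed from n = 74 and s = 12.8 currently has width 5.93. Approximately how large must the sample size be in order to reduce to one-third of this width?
n ≈ 666

CI width ∝ 1/√n
To reduce width by factor 3, need √n to grow by 3 → need 3² = 9 times as many samples.

Current: n = 74, width = 5.93
New: n = 666, width ≈ 1.95

Width reduced by factor of 5.93/1.95 = 3.04.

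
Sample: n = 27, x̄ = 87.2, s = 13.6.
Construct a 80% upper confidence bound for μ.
μ ≤ 89.44

Upper bound (one-sided):
t* = 0.856 (one-sided for 80%)
Upper bound = x̄ + t* · s/√n = 87.2 + 0.856 · 13.6/√27 = 89.44

We are 80% confident that μ ≤ 89.44.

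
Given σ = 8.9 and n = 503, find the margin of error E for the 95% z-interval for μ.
Margin of error = 0.78

Margin of error = z* · σ/√n
= 1.960 · 8.9/√503
= 1.960 · 8.9/22.4277
= 0.78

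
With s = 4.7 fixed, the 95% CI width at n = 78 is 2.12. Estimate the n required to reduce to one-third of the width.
n ≈ 702

CI width ∝ 1/√n
To reduce width by factor 3, need √n to grow by 3 → need 3² = 9 times as many samples.

Current: n = 78, width = 2.12
New: n = 702, width ≈ 0.70

Width reduced by factor of 2.12/0.70 = 3.03.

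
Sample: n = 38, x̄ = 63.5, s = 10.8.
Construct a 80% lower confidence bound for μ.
μ ≥ 62.01

Lower bound (one-sided):
t* = 0.851 (one-sided for 80%)
Lower bound = x̄ - t* · s/√n = 63.5 - 0.851 · 10.8/√38 = 62.01

We are 80% confident that μ ≥ 62.01.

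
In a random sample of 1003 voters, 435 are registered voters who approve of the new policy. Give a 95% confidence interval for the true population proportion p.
(0.403, 0.464)

Proportion CI:
p̂ = 435/1003 = 0.43370
SE = √(p̂(1-p̂)/n) = √(0.43370 · 0.56630 / 1003) = 0.01565

z* = 1.960
Margin = z* · SE = 1.960 · 0.01565 = 0.0307

CI: 0.43370 ± 0.0307 = (0.403, 0.464)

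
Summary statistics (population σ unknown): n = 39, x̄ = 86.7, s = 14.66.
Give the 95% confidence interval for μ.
(81.95, 91.45)

t-interval (σ unknown):
df = n - 1 = 38
t* = 2.024 for 95% confidence

Margin of error = t* · s/√n = 2.024 · 14.66/√39 = 4.75

CI: (81.95, 91.45)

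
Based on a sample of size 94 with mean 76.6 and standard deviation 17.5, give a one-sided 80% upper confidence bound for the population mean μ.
μ ≤ 78.13

Upper bound (one-sided):
t* = 0.846 (one-sided for 80%)
Upper bound = x̄ + t* · s/√n = 76.6 + 0.846 · 17.5/√94 = 78.13

We are 80% confident that μ ≤ 78.13.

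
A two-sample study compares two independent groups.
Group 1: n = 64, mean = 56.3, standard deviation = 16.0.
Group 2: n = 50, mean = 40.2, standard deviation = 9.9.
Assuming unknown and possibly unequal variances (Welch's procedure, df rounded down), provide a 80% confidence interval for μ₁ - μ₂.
(12.95, 19.25)

Difference: x̄₁ - x̄₂ = 16.10
SE = √(s₁²/n₁ + s₂²/n₂) = √(16.0²/64 + 9.9²/50) = 2.4414
df = 106.88 → 106 (Welch–Satterthwaite, rounded down)
t* = 1.290

CI: 16.10 ± 1.290 · 2.4414 = 16.10 ± 3.15 = (12.95, 19.25)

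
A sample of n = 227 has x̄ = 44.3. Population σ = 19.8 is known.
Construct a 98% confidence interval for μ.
(41.24, 47.36)

z-interval (σ known):
z* = 2.326 for 98% confidence

Margin of error = z* · σ/√n = 2.326 · 19.8/√227 = 3.06

CI: (44.3 - 3.06, 44.3 + 3.06) = (41.24, 47.36)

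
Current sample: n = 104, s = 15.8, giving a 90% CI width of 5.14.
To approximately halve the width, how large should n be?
n ≈ 416

CI width ∝ 1/√n
To reduce width by factor 2, need √n to grow by 2 → need 2² = 4 times as many samples.

Current: n = 104, width = 5.14
New: n = 416, width ≈ 2.55

Width reduced by factor of 5.14/2.55 = 2.02.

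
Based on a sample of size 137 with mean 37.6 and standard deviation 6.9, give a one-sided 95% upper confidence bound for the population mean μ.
μ ≤ 38.58

Upper bound (one-sided):
t* = 1.656 (one-sided for 95%)
Upper bound = x̄ + t* · s/√n = 37.6 + 1.656 · 6.9/√137 = 38.58

We are 95% confident that μ ≤ 38.58.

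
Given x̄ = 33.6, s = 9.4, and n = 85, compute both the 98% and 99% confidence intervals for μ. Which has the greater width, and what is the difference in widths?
99% CI is wider by 0.54

df = 84
98% CI: t* = 2.372, (31.18, 36.02), width = 2 · t* · s/√n = 4.84
99% CI: t* = 2.636, (30.91, 36.29), width = 2 · t* · s/√n = 5.38

The 99% CI is wider by 5.38 - 4.84 = 0.54.
Higher confidence requires a wider interval.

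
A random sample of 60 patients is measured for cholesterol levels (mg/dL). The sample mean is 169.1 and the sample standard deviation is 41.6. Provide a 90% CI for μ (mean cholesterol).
(160.13, 178.07)

t-interval (σ unknown):
df = n - 1 = 59
t* = 1.671 for 90% confidence

Margin of error = t* · s/√n = 1.671 · 41.6/√60 = 8.97

CI: (160.13, 178.07)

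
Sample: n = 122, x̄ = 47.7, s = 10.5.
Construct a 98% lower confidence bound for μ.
μ ≥ 45.73

Lower bound (one-sided):
t* = 2.076 (one-sided for 98%)
Lower bound = x̄ - t* · s/√n = 47.7 - 2.076 · 10.5/√122 = 45.73

We are 98% confident that μ ≥ 45.73.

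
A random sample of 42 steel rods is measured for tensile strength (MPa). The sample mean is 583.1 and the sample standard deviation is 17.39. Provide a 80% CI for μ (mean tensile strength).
(579.60, 586.60)

t-interval (σ unknown):
df = n - 1 = 41
t* = 1.303 for 80% confidence

Margin of error = t* · s/√n = 1.303 · 17.39/√42 = 3.50

CI: (579.60, 586.60)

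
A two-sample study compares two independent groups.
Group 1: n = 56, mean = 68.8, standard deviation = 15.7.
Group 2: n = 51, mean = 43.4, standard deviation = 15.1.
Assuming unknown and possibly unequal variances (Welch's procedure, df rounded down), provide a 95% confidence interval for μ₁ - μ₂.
(19.49, 31.31)

Difference: x̄₁ - x̄₂ = 25.40
SE = √(s₁²/n₁ + s₂²/n₂) = √(15.7²/56 + 15.1²/51) = 2.9787
df = 104.68 → 104 (Welch–Satterthwaite, rounded down)
t* = 1.983

CI: 25.40 ± 1.983 · 2.9787 = 25.40 ± 5.91 = (19.49, 31.31)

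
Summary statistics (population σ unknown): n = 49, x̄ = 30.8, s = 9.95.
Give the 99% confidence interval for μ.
(26.99, 34.61)

t-interval (σ unknown):
df = n - 1 = 48
t* = 2.682 for 99% confidence

Margin of error = t* · s/√n = 2.682 · 9.95/√49 = 3.81

CI: (26.99, 34.61)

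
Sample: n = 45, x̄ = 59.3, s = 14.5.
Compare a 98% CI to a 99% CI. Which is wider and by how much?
99% CI is wider by 1.20

df = 44
98% CI: t* = 2.414, (54.08, 64.52), width = 2 · t* · s/√n = 10.44
99% CI: t* = 2.692, (53.48, 65.12), width = 2 · t* · s/√n = 11.64

The 99% CI is wider by 11.64 - 10.44 = 1.20.
Higher confidence requires a wider interval.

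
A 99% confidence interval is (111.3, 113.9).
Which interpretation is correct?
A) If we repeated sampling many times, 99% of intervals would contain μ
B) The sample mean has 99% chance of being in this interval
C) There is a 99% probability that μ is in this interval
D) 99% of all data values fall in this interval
A

A) Correct — this is the frequentist long-run coverage interpretation.
B) Wrong — x̄ is observed and sits in the interval by construction.
C) Wrong — μ is fixed; the randomness lives in the interval, not in μ.
D) Wrong — a CI is about the parameter μ, not individual data values.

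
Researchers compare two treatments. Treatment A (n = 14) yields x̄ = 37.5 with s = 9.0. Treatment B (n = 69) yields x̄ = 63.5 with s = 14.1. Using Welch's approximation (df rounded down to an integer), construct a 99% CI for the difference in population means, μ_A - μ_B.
(-34.16, -17.84)

Difference: x̄₁ - x̄₂ = -26.00
SE = √(s₁²/n₁ + s₂²/n₂) = √(9.0²/14 + 14.1²/69) = 2.9440
df = 27.85 → 27 (Welch–Satterthwaite, rounded down)
t* = 2.771

CI: -26.00 ± 2.771 · 2.9440 = -26.00 ± 8.16 = (-34.16, -17.84)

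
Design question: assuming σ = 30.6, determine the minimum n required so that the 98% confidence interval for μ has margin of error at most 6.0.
n ≥ 141

For margin E ≤ 6.0:
n ≥ (z* · σ / E)²
n ≥ (2.326 · 30.6 / 6.0)²
n ≥ 140.72

Minimum n = 141 (rounding up)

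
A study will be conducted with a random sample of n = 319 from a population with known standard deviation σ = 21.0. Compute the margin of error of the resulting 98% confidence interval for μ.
Margin of error = 2.73

Margin of error = z* · σ/√n
= 2.326 · 21.0/√319
= 2.326 · 21.0/17.8606
= 2.73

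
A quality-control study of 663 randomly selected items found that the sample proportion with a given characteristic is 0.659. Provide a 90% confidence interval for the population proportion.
(0.629, 0.689)

Proportion CI:
SE = √(p̂(1-p̂)/n) = √(0.659 · 0.341 / 663) = 0.01841

z* = 1.645
Margin = z* · SE = 1.645 · 0.01841 = 0.0303

CI: 0.659 ± 0.0303 = (0.629, 0.689)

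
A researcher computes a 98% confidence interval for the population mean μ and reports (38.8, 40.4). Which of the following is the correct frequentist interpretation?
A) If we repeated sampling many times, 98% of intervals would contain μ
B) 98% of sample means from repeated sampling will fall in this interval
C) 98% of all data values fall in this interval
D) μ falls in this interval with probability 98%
A

A) Correct — this is the frequentist long-run coverage interpretation.
B) Wrong — coverage applies to intervals containing μ, not to future x̄ values.
C) Wrong — a CI is about the parameter μ, not individual data values.
D) Wrong — μ is fixed; the randomness lives in the interval, not in μ.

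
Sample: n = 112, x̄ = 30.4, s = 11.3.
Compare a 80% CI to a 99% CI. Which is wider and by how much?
99% CI is wider by 2.85

df = 111
80% CI: t* = 1.289, (29.02, 31.78), width = 2 · t* · s/√n = 2.75
99% CI: t* = 2.621, (27.60, 33.20), width = 2 · t* · s/√n = 5.60

The 99% CI is wider by 5.60 - 2.75 = 2.85.
Higher confidence requires a wider interval.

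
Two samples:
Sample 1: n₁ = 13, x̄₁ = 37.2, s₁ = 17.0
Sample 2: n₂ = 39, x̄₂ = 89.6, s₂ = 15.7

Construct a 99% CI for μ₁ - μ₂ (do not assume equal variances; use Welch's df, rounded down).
(-67.69, -37.11)

Difference: x̄₁ - x̄₂ = -52.40
SE = √(s₁²/n₁ + s₂²/n₂) = √(17.0²/13 + 15.7²/39) = 5.3433
df = 19.30 → 19 (Welch–Satterthwaite, rounded down)
t* = 2.861

CI: -52.40 ± 2.861 · 5.3433 = -52.40 ± 15.29 = (-67.69, -37.11)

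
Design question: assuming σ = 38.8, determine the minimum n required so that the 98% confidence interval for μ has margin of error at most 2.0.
n ≥ 2037

For margin E ≤ 2.0:
n ≥ (z* · σ / E)²
n ≥ (2.326 · 38.8 / 2.0)²
n ≥ 2036.21

Minimum n = 2037 (rounding up)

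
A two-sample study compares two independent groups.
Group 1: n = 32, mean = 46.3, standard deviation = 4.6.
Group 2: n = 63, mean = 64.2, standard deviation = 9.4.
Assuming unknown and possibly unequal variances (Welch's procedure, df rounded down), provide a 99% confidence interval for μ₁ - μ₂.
(-21.68, -14.12)

Difference: x̄₁ - x̄₂ = -17.90
SE = √(s₁²/n₁ + s₂²/n₂) = √(4.6²/32 + 9.4²/63) = 1.4366
df = 92.93 → 92 (Welch–Satterthwaite, rounded down)
t* = 2.630

CI: -17.90 ± 2.630 · 1.4366 = -17.90 ± 3.78 = (-21.68, -14.12)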